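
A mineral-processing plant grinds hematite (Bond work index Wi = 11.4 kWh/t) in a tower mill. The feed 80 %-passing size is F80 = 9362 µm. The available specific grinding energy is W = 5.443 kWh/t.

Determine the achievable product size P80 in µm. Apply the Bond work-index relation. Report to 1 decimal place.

W = 10 Wi (1/√P80 − 1/√F80)  [Bond]
P80^(−½) = W/(10 Wi) + F80^(−½)
  = 5.4430/(10·11.4) + 1/√9362 = 0.047746 + 0.010335 = 0.058081
P80 = (1/0.058081)² = 17.2174² = 296.44 µm

P80 = 296.4 µm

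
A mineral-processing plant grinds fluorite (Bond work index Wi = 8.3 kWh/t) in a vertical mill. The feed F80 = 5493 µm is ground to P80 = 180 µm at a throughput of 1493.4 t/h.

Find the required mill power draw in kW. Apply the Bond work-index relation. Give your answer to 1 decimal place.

W = 10 Wi (1/√P80 − 1/√F80)  [Bond]
W = 10·8.3·(1/√180 − 1/√5493) = 10·8.3·(0.061043) = 5.0666 kWh/t
P_mill = W·ṁ = 5.0666·1493.4 = 7566.4 kW

P = 7566.4 kW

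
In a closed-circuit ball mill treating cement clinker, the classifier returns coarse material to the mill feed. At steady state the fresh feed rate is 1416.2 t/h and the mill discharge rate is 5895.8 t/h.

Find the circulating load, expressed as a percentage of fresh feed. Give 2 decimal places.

CL = 316.31 %

M = F + R at steady state, so:
R = M − F = 5895.8 − 1416.2 = 4479.6 t/h
CL = 100·R/F = 100·4479.6/1416.2 = 316.31 %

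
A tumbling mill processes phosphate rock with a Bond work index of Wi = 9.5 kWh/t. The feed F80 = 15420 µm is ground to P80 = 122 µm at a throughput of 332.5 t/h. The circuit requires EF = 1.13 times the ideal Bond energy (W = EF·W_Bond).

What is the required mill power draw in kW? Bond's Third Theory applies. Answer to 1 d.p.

W = 10·Wi·[P80^(−½) − F80^(−½)]
W = 10·9.5·(1/√122 − 1/√15420) = 10·9.5·(0.082483) = 7.8359 kWh/t
With EF = 1.13: W = 7.8359·1.13 = 8.8545 kWh/t
P = W·T = 8.8545·332.5 = 2944.1 kW

P = 2944.1 kW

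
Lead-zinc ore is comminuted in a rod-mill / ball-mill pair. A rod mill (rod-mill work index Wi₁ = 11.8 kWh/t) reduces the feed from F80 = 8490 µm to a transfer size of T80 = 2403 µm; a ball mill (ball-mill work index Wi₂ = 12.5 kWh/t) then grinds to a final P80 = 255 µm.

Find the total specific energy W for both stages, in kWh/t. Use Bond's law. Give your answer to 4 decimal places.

W = 6.4044 kWh/t

W = 10 Wi / √P80 − 10 Wi / √F80
Stage 1 (8490→2403 µm, Wi₁=11.8): W₁ = 10·11.8·(0.020400 − 0.010853) = 1.1265 kWh/t
Stage 2 (2403→255 µm, Wi₂=12.5): W₂ = 10·12.5·(0.062622 − 0.020400) = 5.2778 kWh/t
W = W₁ + W₂ = 1.1265 + 5.2778 = 6.4044 kWh/t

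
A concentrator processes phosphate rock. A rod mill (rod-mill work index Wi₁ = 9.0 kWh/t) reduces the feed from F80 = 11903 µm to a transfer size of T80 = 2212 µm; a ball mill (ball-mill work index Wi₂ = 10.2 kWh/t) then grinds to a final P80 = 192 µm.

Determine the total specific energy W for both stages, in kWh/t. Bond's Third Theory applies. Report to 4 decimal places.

W = 10·Wi·(P80^(-½) − F80^(-½))
Stage 1 (11903→2212 µm, Wi₁=9.0): W₁ = 10·9.0·(0.021262 − 0.009166) = 1.0887 kWh/t
Stage 2 (2212→192 µm, Wi₂=10.2): W₂ = 10·10.2·(0.072169 − 0.021262) = 5.1925 kWh/t
W = W₁ + W₂ = 1.0887 + 5.1925 = 6.2811 kWh/t

W = 6.2811 kWh/t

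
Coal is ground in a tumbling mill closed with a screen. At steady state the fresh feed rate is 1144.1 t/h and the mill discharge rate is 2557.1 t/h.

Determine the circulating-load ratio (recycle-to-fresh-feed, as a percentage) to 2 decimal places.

CL = 123.50 %

M = F + R at steady state, so:
R = M − F = 2557.1 − 1144.1 = 1413.0 t/h
CL = 100·R/F = 100·1413.0/1144.1 = 123.50 %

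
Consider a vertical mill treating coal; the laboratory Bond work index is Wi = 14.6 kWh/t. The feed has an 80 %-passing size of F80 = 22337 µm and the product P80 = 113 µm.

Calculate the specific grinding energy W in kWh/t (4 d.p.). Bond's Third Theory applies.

W = 10 Wi (1/√P80 − 1/√F80)  [Bond]
1/√113 = 0.094072;  1/√22337 = 0.006691
W = 10·14.6·(0.094072 − 0.006691) = 12.7576 kWh/t

W = 12.7576 kWh/t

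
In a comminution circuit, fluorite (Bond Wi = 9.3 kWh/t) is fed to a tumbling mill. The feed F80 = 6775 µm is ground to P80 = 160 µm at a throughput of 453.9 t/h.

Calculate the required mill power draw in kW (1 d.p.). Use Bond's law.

P = 2824.4 kW

W = 10 Wi (P80^-0.5 − F80^-0.5)
W = 10·9.3·(1/√160 − 1/√6775) = 10·9.3·(0.066908) = 6.2224 kWh/t
Power = W × throughput = 6.2224 kWh/t × 453.9 t/h = 2824.4 kW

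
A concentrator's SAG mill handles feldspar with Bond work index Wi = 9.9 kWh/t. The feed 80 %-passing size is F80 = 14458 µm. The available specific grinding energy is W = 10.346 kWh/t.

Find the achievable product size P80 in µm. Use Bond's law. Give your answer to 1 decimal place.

P80 = 78.6 µm

W = 10·Wi·[P80^(−½) − F80^(−½)]
⇒ 1/√P80 = W/(10 Wi) + 1/√F80
  = 10.3460/(10·9.9) + 1/√14458 = 0.104505 + 0.008317 = 0.112822
P80 = (1/0.112822)² = 8.8635² = 78.56 µm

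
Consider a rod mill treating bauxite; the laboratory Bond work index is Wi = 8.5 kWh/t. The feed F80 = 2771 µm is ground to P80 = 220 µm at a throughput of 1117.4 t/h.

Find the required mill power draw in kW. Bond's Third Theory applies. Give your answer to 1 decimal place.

W = 10·Wi·[P80^(−½) − F80^(−½)]
W = 10·8.5·(1/√220 − 1/√2771) = 10·8.5·(0.048423) = 4.1160 kWh/t
Mill draw = 4.1160 × 1117.4 = 4599.2 kW

P = 4599.2 kW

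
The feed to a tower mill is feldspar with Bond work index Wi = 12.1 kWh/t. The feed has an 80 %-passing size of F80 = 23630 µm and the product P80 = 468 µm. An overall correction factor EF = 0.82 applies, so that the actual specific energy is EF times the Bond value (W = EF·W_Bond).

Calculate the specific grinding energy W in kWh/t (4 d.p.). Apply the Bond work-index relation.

W = 3.9410 kWh/t

W = 10 Wi / √P80 − 10 Wi / √F80
1/√468 = 0.046225;  1/√23630 = 0.006505
W = 10·12.1·(0.046225 − 0.006505) = 4.8061 kWh/t
W_actual = 0.82 × 4.8061 = 3.9410 kWh/t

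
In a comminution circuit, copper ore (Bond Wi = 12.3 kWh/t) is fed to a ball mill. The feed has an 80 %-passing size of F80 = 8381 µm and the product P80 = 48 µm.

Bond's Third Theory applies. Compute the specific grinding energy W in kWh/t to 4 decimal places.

W = 10·Wi·(P80^(-½) − F80^(-½))
1/√48 = 0.144338;  1/√8381 = 0.010923
W = 10·12.3·(0.144338 − 0.010923) = 16.4100 kWh/t

W = 16.4100 kWh/t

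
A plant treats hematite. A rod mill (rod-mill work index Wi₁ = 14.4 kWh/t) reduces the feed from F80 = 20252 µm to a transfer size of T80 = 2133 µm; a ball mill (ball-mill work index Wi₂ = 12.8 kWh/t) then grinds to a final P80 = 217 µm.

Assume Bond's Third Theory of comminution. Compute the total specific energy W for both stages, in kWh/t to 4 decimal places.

W = 8.0238 kWh/t

W = 10·Wi·[P80^(−½) − F80^(−½)]
Stage 1 (20252→2133 µm, Wi₁=14.4): W₁ = 10·14.4·(0.021652 − 0.007027) = 2.1061 kWh/t
Stage 2 (2133→217 µm, Wi₂=12.8): W₂ = 10·12.8·(0.067884 − 0.021652) = 5.9177 kWh/t
W = W₁ + W₂ = 2.1061 + 5.9177 = 8.0238 kWh/t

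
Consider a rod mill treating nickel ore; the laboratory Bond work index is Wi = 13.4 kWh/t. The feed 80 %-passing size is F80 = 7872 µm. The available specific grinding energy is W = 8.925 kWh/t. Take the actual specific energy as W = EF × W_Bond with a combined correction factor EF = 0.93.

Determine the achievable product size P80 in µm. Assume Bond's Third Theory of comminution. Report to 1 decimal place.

P80 = 145.5 µm

Bond: W = 10·Wi·(1/√P80 − 1/√F80)
W_Bond = W / EF = 8.925 / 0.93 = 9.5968 kWh/t
⇒ 1/√P80 = W_Bond/(10·Wi) + 1/√F80
  = 9.5968/(10·13.4) + 1/√7872 = 0.071618 + 0.011271 = 0.082889
P80 = (1/0.082889)² = 12.0644² = 145.55 µm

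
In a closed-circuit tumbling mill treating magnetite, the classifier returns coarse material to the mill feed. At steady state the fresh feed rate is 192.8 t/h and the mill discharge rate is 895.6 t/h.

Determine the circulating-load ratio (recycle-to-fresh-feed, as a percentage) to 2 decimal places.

CL = 364.52 %

Mill node: discharge = fresh + recycle.
R = M − F = 895.6 − 192.8 = 702.8 t/h
CL = 100·R/F = 100·702.8/192.8 = 364.52 %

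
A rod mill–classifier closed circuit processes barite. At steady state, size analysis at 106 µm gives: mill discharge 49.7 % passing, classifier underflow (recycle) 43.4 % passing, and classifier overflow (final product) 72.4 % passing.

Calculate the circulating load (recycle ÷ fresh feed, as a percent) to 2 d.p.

Classifier node, passing 106 µm:
d + r·d = r·u + o → r(d−u) = o−d
r = (72.4 − 49.7)/(49.7 − 43.4) = 22.7/6.3 = 3.6032
CL = 100·r = 360.32 %

CL = 360.32 %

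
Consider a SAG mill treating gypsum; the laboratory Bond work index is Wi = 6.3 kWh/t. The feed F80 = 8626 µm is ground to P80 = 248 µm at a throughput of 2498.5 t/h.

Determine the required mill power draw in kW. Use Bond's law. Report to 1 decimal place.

P = 8300.5 kW

W = 10 Wi / √P80 − 10 Wi / √F80
W = 10·6.3·(1/√248 − 1/√8626) = 10·6.3·(0.052733) = 3.3222 kWh/t
Mill draw = 3.3222 × 2498.5 = 8300.5 kW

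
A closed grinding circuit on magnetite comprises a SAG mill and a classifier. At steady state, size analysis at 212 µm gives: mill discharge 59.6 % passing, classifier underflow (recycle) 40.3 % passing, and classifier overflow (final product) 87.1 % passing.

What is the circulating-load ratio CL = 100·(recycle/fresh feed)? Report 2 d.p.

CL = 142.49 %

Mass balance on the −212 µm fraction:
(1+r)d = ru + o → r = (o−d)/(d−u)
r = (87.1 − 59.6)/(59.6 − 40.3) = 27.5/19.3 = 1.4249
CL = 100·r = 142.49 %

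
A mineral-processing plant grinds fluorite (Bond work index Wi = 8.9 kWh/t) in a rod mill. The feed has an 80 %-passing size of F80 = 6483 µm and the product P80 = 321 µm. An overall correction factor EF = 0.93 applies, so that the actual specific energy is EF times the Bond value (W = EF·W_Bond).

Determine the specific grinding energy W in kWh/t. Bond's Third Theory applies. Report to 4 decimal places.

W = 3.5918 kWh/t

W_Bond = 10·Wi·(1/√P₈₀ − 1/√F₈₀)
1/√321 = 0.055815;  1/√6483 = 0.012420
W = 10·8.9·(0.055815 − 0.012420) = 3.8621 kWh/t
Apply correction: 3.8621 × 0.93 = 3.5918 kWh/t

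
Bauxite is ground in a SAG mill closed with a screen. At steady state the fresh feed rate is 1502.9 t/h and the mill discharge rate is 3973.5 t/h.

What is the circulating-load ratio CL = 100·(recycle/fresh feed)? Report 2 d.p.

M = F + R at steady state, so:
R = M − F = 3973.5 − 1502.9 = 2470.6 t/h
CL = 100·R/F = 100·2470.6/1502.9 = 164.39 %

CL = 164.39 %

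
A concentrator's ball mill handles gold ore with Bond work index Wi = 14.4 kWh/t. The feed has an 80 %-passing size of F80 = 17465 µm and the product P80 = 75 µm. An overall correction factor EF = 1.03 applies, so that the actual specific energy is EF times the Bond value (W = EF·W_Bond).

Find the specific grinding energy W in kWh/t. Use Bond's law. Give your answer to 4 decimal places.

W = 10·Wi·(P80^(-½) − F80^(-½))
1/√75 = 0.115470;  1/√17465 = 0.007567
W = 10·14.4·(0.115470 − 0.007567) = 15.5381 kWh/t
With EF = 1.03: W = 15.5381·1.03 = 16.0042 kWh/t

W = 16.0042 kWh/t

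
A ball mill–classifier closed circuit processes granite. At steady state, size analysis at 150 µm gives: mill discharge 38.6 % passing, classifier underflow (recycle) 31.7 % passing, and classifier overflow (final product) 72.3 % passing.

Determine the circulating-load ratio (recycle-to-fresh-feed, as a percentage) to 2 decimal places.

CL = 488.41 %

Mass balance on the −150 µm fraction:
(1+r)·d = r·u + o ⇒ r = (o−d)/(d−u)
r = (72.3 − 38.6)/(38.6 − 31.7) = 33.7/6.9 = 4.8841
CL = 100·r = 488.41 %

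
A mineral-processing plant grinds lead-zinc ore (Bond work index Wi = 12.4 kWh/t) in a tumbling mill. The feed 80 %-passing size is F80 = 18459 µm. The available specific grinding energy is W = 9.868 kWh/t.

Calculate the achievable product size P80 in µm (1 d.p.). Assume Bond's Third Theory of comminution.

P80 = 132.3 µm

Bond: W = 10·Wi·(1/√P80 − 1/√F80)
⇒ 1/√P80 = W/(10·Wi) + 1/√F80
  = 9.8680/(10·12.4) + 1/√18459 = 0.079581 + 0.007360 = 0.086941
P80 = (1/0.086941)² = 11.5021² = 132.30 µm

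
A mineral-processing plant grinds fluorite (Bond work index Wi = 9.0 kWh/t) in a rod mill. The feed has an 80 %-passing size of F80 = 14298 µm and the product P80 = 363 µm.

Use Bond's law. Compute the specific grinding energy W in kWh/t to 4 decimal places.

W = 10·Wi·[P80^(−½) − F80^(−½)]
1/√363 = 0.052486;  1/√14298 = 0.008363
W = 10·9.0·(0.052486 − 0.008363) = 3.9711 kWh/t

W = 3.9711 kWh/t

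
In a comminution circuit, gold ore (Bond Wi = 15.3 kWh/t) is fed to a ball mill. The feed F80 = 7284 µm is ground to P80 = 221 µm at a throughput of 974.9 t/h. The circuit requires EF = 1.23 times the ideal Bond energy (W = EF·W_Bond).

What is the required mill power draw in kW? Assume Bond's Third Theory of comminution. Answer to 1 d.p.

W = 10·Wi·[P80^(−½) − F80^(−½)]
W = 10·15.3·(1/√221 − 1/√7284) = 10·15.3·(0.055550) = 8.4992 kWh/t
W_actual = 1.23 × 8.4992 = 10.4540 kWh/t
Mill draw = 10.4540 × 974.9 = 10191.6 kW

P = 10191.6 kW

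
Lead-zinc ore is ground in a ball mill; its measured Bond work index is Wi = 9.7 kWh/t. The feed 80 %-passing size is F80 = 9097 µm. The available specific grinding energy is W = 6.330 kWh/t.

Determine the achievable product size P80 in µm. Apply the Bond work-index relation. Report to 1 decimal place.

W = 10·Wi·[P80^(−½) − F80^(−½)]
P80^(−½) = W/(10 Wi) + F80^(−½)
  = 6.3300/(10·9.7) + 1/√9097 = 0.065258 + 0.010485 = 0.075742
P80 = (1/0.075742)² = 13.2027² = 174.31 µm

P80 = 174.3 µm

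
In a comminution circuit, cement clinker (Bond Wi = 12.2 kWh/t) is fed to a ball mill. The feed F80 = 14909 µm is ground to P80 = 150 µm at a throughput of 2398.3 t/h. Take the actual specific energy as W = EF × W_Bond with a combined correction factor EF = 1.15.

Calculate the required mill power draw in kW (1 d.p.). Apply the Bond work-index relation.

P = 24717.9 kW

W = 10·Wi·(P80^(-½) − F80^(-½))
W = 10·12.2·(1/√150 − 1/√14909) = 10·12.2·(0.073460) = 8.9621 kWh/t
W_actual = 1.15 × 8.9621 = 10.3064 kWh/t
P = W·T = 10.3064·2398.3 = 24717.9 kW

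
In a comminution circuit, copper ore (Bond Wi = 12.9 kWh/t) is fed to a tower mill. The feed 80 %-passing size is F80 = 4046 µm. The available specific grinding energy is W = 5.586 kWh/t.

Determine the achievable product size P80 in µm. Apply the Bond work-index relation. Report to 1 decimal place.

P80 = 287.0 µm

W = 10 Wi / √P80 − 10 Wi / √F80
1/√P80 = 1/√F80 + W/(10·Wi)
  = 5.5860/(10·12.9) + 1/√4046 = 0.043302 + 0.015721 = 0.059024
P80 = (1/0.059024)² = 16.9424² = 287.04 µm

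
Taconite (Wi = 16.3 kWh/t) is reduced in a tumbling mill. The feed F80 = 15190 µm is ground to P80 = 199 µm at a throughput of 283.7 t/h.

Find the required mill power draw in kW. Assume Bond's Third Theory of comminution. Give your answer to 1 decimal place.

W = 10·Wi·(P80^(-½) − F80^(-½))
W = 10·16.3·(1/√199 − 1/√15190) = 10·16.3·(0.062774) = 10.2322 kWh/t
P = W·T = 10.2322·283.7 = 2902.9 kW

P = 2902.9 kW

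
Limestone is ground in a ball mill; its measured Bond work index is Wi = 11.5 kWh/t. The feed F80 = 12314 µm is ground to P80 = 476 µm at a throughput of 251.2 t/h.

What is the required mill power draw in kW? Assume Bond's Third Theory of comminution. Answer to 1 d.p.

W = 10 Wi (1/√P80 − 1/√F80)  [Bond]
W = 10·11.5·(1/√476 − 1/√12314) = 10·11.5·(0.036823) = 4.2347 kWh/t
P_mill = W·ṁ = 4.2347·251.2 = 1063.8 kW

P = 1063.8 kW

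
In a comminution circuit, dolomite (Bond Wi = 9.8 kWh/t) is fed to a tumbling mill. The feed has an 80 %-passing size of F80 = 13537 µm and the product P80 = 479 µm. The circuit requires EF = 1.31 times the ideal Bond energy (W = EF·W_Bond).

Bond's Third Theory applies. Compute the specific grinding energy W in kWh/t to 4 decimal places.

W = 4.7624 kWh/t

W = 10 Wi / √P80 − 10 Wi / √F80
1/√479 = 0.045691;  1/√13537 = 0.008595
W = 10·9.8·(0.045691 − 0.008595) = 3.6354 kWh/t
Corrected W = EF·W_Bond = 1.31·3.6354 = 4.7624 kWh/t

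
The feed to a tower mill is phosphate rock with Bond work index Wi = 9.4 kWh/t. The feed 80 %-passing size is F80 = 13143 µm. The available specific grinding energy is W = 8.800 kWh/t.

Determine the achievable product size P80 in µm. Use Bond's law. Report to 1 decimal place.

P80 = 95.5 µm

W = 10·Wi·[P80^(−½) − F80^(−½)]
P80^(−½) = W/(10 Wi) + F80^(−½)
  = 8.8000/(10·9.4) + 1/√13143 = 0.093617 + 0.008723 = 0.102340
P80 = (1/0.102340)² = 9.7714² = 95.48 µm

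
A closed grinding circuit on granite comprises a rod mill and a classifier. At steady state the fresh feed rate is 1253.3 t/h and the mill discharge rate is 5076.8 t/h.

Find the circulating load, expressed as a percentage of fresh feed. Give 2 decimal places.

CL = 305.07 %

Mill node: discharge = fresh + recycle.
R = M − F = 5076.8 − 1253.3 = 3823.5 t/h
CL = 100·R/F = 100·3823.5/1253.3 = 305.07 %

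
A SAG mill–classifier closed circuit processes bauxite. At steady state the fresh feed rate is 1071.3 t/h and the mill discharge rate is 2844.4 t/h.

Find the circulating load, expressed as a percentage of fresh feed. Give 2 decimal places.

CL = 165.51 %

Steady state: M = F + R.
R = M − F = 2844.4 − 1071.3 = 1773.1 t/h
CL = 100·R/F = 100·1773.1/1071.3 = 165.51 %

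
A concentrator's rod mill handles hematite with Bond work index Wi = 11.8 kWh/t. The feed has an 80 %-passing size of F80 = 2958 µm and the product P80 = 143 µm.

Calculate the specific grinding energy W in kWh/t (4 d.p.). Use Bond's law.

W = 10 Wi (P80^-0.5 − F80^-0.5)
1/√143 = 0.083624;  1/√2958 = 0.018387
W = 10·11.8·(0.083624 − 0.018387) = 7.6980 kWh/t

W = 7.6980 kWh/t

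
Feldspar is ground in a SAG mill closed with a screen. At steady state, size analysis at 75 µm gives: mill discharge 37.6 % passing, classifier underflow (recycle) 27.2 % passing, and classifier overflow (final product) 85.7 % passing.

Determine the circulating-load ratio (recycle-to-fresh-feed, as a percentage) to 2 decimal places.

Let r = R/F. Size balance at 75 µm:
(1+r)d = ru + o → r = (o−d)/(d−u)
r = (85.7 − 37.6)/(37.6 − 27.2) = 48.1/10.4 = 4.6250
CL = 100·r = 462.50 %

CL = 462.50 %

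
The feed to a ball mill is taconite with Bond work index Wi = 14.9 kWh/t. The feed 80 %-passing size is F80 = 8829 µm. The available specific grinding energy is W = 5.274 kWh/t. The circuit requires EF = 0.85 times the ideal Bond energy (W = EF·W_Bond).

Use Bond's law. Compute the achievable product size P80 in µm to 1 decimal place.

P80 = 365.8 µm

W_Bond = 10·Wi·(1/√P₈₀ − 1/√F₈₀)
W_Bond = W / EF = 5.274 / 0.85 = 6.2047 kWh/t
⇒ 1/√P80 = W_Bond/(10 Wi) + 1/√F80
  = 6.2047/(10·14.9) + 1/√8829 = 0.041642 + 0.010643 = 0.052285
P80 = (1/0.052285)² = 19.1260² = 365.80 µm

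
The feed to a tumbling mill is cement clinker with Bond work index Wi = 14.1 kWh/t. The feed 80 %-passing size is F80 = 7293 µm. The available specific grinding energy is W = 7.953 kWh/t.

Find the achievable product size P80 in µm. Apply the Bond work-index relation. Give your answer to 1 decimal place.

W_Bond = 10·Wi·(1/√P₈₀ − 1/√F₈₀)
⇒ 1/√P80 = W/(10 Wi) + 1/√F80
  = 7.9530/(10·14.1) + 1/√7293 = 0.056404 + 0.011710 = 0.068114
P80 = (1/0.068114)² = 14.6813² = 215.54 µm

P80 = 215.5 µm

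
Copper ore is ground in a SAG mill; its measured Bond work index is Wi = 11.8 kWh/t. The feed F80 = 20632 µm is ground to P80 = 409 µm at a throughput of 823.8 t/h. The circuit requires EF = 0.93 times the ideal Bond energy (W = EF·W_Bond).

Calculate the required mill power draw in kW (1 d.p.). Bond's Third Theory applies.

W = 10 Wi (P80^-0.5 − F80^-0.5)
W = 10·11.8·(1/√409 − 1/√20632) = 10·11.8·(0.042485) = 5.0132 kWh/t
With EF = 0.93: W = 5.0132·0.93 = 4.6623 kWh/t
Power = W × throughput = 4.6623 kWh/t × 823.8 t/h = 3840.8 kW

P = 3840.8 kW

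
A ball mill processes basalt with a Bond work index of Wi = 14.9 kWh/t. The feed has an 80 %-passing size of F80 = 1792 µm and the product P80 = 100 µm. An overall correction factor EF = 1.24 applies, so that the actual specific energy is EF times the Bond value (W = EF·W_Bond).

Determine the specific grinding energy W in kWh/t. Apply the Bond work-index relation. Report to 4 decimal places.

W = 14.1115 kWh/t

W = 10·Wi·[P80^(−½) − F80^(−½)]
1/√100 = 0.100000;  1/√1792 = 0.023623
W = 10·14.9·(0.100000 − 0.023623) = 11.3802 kWh/t
With EF = 1.24: W = 11.3802·1.24 = 14.1115 kWh/t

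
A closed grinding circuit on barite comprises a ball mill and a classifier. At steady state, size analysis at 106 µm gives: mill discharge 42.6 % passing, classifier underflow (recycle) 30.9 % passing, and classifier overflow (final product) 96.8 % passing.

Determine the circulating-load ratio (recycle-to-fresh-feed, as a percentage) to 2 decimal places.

CL = 463.25 %

Balance %-passing 106 µm (r = R/F):
r = (o − d)/(d − u)
r = (96.8 − 42.6)/(42.6 − 30.9) = 54.2/11.7 = 4.6325
CL = 100·r = 463.25 %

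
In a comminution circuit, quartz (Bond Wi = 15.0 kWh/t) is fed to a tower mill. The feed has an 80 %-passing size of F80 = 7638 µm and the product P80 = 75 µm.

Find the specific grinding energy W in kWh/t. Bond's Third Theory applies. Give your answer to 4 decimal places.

W = 15.6042 kWh/t

Bond:  W = 10 Wi (1/√P − 1/√F)
1/√75 = 0.115470;  1/√7638 = 0.011442
W = 10·15.0·(0.115470 − 0.011442) = 15.6042 kWh/t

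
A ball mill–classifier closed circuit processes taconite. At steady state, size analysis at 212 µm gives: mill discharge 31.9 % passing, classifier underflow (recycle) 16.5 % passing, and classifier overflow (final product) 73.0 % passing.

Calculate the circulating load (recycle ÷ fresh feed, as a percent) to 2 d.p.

CL = 266.88 %

Two-product formula at 212 µm:
r = (o − d)/(d − u)
r = (73.0 − 31.9)/(31.9 − 16.5) = 41.1/15.4 = 2.6688
CL = 100·r = 266.88 %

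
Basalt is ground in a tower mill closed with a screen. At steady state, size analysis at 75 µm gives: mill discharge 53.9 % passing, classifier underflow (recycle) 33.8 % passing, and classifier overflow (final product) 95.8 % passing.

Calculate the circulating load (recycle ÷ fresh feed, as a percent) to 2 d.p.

Two-product formula at 75 µm:
(1+r)·d = r·u + o ⇒ r = (o−d)/(d−u)
r = (95.8 − 53.9)/(53.9 − 33.8) = 41.9/20.1 = 2.0846
CL = 100·r = 208.46 %

CL = 208.46 %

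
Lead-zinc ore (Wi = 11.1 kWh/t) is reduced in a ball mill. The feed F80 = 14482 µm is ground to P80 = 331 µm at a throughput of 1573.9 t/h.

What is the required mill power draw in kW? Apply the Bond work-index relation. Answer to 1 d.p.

W = 10 Wi (1/√P80 − 1/√F80)  [Bond]
W = 10·11.1·(1/√331 − 1/√14482) = 10·11.1·(0.046655) = 5.1787 kWh/t
P = W·T = 5.1787·1573.9 = 8150.8 kW

P = 8150.8 kW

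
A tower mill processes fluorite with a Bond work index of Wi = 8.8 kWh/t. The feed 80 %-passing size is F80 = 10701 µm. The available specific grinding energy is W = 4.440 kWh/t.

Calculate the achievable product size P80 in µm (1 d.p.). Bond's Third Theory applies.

W = 10 Wi / √P80 − 10 Wi / √F80
1/√P80 = 1/√F80 + W/(10·Wi)
  = 4.4400/(10·8.8) + 1/√10701 = 0.050455 + 0.009667 = 0.060121
P80 = (1/0.060121)² = 16.6330² = 276.66 µm

P80 = 276.7 µm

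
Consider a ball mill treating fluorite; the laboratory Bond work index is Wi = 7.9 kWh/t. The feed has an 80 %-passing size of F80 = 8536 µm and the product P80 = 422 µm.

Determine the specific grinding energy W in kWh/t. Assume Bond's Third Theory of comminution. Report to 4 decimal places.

W = 2.9906 kWh/t

W_Bond = 10·Wi·(1/√P₈₀ − 1/√F₈₀)
1/√422 = 0.048679;  1/√8536 = 0.010824
W = 10·7.9·(0.048679 − 0.010824) = 2.9906 kWh/t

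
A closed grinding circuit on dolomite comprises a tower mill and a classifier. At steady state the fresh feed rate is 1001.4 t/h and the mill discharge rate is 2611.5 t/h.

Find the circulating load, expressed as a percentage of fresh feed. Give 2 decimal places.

M = F + R at steady state, so:
R = M − F = 2611.5 − 1001.4 = 1610.1 t/h
CL = 100·R/F = 100·1610.1/1001.4 = 160.78 %

CL = 160.78 %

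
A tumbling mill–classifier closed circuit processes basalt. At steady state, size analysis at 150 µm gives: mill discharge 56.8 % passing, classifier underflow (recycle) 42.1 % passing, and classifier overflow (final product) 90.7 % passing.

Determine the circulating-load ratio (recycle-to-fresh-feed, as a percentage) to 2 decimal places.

Mass balance on the −150 µm fraction:
r = (o − d)/(d − u)
r = (90.7 − 56.8)/(56.8 − 42.1) = 33.9/14.7 = 2.3061
CL = 100·r = 230.61 %

CL = 230.61 %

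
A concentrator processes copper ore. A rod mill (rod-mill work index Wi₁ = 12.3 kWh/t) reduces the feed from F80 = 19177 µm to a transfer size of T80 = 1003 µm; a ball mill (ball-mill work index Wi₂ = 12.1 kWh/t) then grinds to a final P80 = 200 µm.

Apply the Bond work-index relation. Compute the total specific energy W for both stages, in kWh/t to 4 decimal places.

W = 10·Wi·[P80^(−½) − F80^(−½)]
Stage 1 (19177→1003 µm, Wi₁=12.3): W₁ = 10·12.3·(0.031575 − 0.007221) = 2.9956 kWh/t
Stage 2 (1003→200 µm, Wi₂=12.1): W₂ = 10·12.1·(0.070711 − 0.031575) = 4.7354 kWh/t
W = W₁ + W₂ = 2.9956 + 4.7354 = 7.7309 kWh/t

W = 7.7309 kWh/t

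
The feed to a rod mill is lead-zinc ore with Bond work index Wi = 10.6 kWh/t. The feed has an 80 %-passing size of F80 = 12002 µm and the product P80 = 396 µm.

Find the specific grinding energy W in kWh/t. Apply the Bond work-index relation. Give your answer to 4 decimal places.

W = 10 Wi / √P80 − 10 Wi / √F80
1/√396 = 0.050252;  1/√12002 = 0.009128
W = 10·10.6·(0.050252 − 0.009128) = 4.3591 kWh/t

W = 4.3591 kWh/t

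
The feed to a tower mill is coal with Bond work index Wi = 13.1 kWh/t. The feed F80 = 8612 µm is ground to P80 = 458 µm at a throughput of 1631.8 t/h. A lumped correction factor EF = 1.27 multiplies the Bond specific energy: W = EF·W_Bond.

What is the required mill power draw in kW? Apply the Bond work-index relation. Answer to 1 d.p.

P = 9760.1 kW

Bond:  W = 10 Wi (1/√P − 1/√F)
W = 10·13.1·(1/√458 − 1/√8612) = 10·13.1·(0.035951) = 4.7096 kWh/t
With EF = 1.27: W = 4.7096·1.27 = 5.9812 kWh/t
P_mill = W·ṁ = 5.9812·1631.8 = 9760.1 kW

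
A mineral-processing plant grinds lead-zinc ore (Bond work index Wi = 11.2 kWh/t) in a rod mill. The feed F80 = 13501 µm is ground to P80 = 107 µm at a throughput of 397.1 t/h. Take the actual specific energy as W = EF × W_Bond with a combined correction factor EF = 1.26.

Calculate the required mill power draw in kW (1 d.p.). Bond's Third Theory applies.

P = 4935.2 kW

W = 10·Wi·(P80^(-½) − F80^(-½))
W = 10·11.2·(1/√107 − 1/√13501) = 10·11.2·(0.088067) = 9.8635 kWh/t
Corrected W = EF·W_Bond = 1.26·9.8635 = 12.4281 kWh/t
Power = W × throughput = 12.4281 kWh/t × 397.1 t/h = 4935.2 kW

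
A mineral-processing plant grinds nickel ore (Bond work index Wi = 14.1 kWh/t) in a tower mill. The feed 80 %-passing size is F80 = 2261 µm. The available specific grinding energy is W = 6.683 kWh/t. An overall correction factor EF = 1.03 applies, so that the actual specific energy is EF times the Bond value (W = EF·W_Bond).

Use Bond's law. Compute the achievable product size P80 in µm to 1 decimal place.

Bond: W = 10·Wi·(1/√P80 − 1/√F80)
W_Bond = W / EF = 6.683 / 1.03 = 6.4883 kWh/t
1/√P80 = 1/√F80 + W_Bond/(10·Wi)
  = 6.4883/(10·14.1) + 1/√2261 = 0.046017 + 0.021031 = 0.067047
P80 = (1/0.067047)² = 14.9149² = 222.45 µm

P80 = 222.5 µm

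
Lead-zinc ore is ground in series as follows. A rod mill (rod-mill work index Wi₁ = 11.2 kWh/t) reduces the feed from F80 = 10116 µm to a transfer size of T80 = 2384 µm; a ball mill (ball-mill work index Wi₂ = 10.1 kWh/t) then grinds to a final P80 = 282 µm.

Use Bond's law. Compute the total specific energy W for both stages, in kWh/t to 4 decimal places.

W = 10·Wi·(P80^(-½) − F80^(-½))
Stage 1 (10116→2384 µm, Wi₁=11.2): W₁ = 10·11.2·(0.020481 − 0.009942) = 1.1803 kWh/t
Stage 2 (2384→282 µm, Wi₂=10.1): W₂ = 10·10.1·(0.059549 − 0.020481) = 3.9459 kWh/t
W = W₁ + W₂ = 1.1803 + 3.9459 = 5.1262 kWh/t

W = 5.1262 kWh/t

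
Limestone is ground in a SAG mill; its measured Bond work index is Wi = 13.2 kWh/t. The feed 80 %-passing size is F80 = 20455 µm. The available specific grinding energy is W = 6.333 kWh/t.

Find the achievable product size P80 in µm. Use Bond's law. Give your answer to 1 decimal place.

P80 = 330.9 µm

W = 10·Wi·[P80^(−½) − F80^(−½)]
P80^(−½) = W/(10 Wi) + F80^(−½)
  = 6.3330/(10·13.2) + 1/√20455 = 0.047977 + 0.006992 = 0.054969
P80 = (1/0.054969)² = 18.1920² = 330.95 µm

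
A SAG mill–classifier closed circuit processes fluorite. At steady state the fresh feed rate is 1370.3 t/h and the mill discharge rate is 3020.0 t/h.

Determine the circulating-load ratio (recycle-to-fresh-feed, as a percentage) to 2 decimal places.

CL = 120.39 %

Steady state: M = F + R.
R = M − F = 3020.0 − 1370.3 = 1649.7 t/h
CL = 100·R/F = 100·1649.7/1370.3 = 120.39 %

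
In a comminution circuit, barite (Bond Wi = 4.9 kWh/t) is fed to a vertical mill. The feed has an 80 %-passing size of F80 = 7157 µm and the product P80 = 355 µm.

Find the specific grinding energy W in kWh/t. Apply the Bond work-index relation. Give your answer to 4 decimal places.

W = 10·Wi·[P80^(−½) − F80^(−½)]
1/√355 = 0.053074;  1/√7157 = 0.011820
W = 10·4.9·(0.053074 − 0.011820) = 2.0214 kWh/t

W = 2.0214 kWh/t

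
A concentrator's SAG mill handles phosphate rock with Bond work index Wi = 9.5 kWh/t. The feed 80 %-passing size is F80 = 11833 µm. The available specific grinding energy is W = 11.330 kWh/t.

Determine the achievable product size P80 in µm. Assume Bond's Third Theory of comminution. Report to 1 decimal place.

P80 = 60.6 µm

W = 10 Wi (1/√P80 − 1/√F80)  [Bond]
⇒ 1/√P80 = W/(10 Wi) + 1/√F80
  = 11.3300/(10·9.5) + 1/√11833 = 0.119263 + 0.009193 = 0.128456
P80 = (1/0.128456)² = 7.7848² = 60.60 µm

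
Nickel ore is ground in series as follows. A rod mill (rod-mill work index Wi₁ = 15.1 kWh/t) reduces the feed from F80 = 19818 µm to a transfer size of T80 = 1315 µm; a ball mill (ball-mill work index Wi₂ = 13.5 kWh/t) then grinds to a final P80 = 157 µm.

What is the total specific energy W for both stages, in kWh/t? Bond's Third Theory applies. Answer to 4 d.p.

W = 10.1428 kWh/t

W = 10·Wi·(P80^(-½) − F80^(-½))
Stage 1 (19818→1315 µm, Wi₁=15.1): W₁ = 10·15.1·(0.027576 − 0.007103) = 3.0914 kWh/t
Stage 2 (1315→157 µm, Wi₂=13.5): W₂ = 10·13.5·(0.079809 − 0.027576) = 7.0514 kWh/t
W = W₁ + W₂ = 3.0914 + 7.0514 = 10.1428 kWh/t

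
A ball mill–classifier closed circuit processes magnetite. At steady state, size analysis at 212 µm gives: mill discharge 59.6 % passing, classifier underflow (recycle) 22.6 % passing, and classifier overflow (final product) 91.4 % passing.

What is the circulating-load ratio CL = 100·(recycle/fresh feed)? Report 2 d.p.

Two-product formula at 212 µm:
Fd + Rd = Ru + Fo ⇒ R/F = (o−d)/(d−u)
r = (91.4 − 59.6)/(59.6 − 22.6) = 31.8/37.0 = 0.8595
CL = 100·r = 85.95 %

CL = 85.95 %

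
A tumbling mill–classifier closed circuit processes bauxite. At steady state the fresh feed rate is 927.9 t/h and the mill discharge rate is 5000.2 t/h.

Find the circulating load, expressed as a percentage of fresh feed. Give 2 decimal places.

CL = 438.87 %

M = F + R at steady state, so:
R = M − F = 5000.2 − 927.9 = 4072.3 t/h
CL = 100·R/F = 100·4072.3/927.9 = 438.87 %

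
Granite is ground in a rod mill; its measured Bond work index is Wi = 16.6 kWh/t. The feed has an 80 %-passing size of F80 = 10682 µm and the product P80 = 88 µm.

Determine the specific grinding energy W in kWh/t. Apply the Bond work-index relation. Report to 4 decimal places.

W = 16.0895 kWh/t

W = 10·Wi·(P80^(-½) − F80^(-½))
1/√88 = 0.106600;  1/√10682 = 0.009676
W = 10·16.6·(0.106600 − 0.009676) = 16.0895 kWh/t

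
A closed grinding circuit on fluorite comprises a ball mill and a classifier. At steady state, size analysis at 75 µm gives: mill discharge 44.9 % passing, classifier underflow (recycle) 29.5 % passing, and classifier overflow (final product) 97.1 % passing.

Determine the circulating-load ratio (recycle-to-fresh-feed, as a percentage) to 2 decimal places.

CL = 338.96 %

Mass balance on the −75 µm fraction:
Fd + Rd = Ru + Fo ⇒ R/F = (o−d)/(d−u)
r = (97.1 − 44.9)/(44.9 − 29.5) = 52.2/15.4 = 3.3896
CL = 100·r = 338.96 %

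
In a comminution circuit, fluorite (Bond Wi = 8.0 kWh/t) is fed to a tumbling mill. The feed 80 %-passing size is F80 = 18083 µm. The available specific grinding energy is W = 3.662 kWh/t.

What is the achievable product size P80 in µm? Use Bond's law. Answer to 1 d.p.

W = 10 Wi / √P80 − 10 Wi / √F80
P80^-0.5 = F80^-0.5 + W/(10 Wi)
  = 3.6620/(10·8.0) + 1/√18083 = 0.045775 + 0.007436 = 0.053211
P80 = (1/0.053211)² = 18.7930² = 353.18 µm

P80 = 353.2 µm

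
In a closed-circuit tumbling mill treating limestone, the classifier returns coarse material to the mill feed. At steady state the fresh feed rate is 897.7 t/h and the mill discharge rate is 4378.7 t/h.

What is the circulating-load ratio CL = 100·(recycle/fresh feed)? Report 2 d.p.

CL = 387.77 %

Steady state: M = F + R.
R = M − F = 4378.7 − 897.7 = 3481.0 t/h
CL = 100·R/F = 100·3481.0/897.7 = 387.77 %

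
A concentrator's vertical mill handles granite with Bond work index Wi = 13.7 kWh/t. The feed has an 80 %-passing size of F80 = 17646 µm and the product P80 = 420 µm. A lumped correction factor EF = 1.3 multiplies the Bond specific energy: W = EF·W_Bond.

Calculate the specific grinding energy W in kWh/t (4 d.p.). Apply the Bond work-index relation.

W = 10·Wi·[P80^(−½) − F80^(−½)]
1/√420 = 0.048795;  1/√17646 = 0.007528
W = 10·13.7·(0.048795 − 0.007528) = 5.6536 kWh/t
Corrected W = EF·W_Bond = 1.3·5.6536 = 7.3497 kWh/t

W = 7.3497 kWh/t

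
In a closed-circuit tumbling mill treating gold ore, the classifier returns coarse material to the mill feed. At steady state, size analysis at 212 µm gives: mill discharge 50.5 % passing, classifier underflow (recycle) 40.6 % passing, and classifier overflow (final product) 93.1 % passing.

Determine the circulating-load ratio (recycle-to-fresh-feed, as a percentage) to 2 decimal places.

CL = 430.30 %

Balance %-passing 212 µm (r = R/F):
(1+r)·d = r·u + o ⇒ r = (o−d)/(d−u)
r = (93.1 − 50.5)/(50.5 − 40.6) = 42.6/9.9 = 4.3030
CL = 100·r = 430.30 %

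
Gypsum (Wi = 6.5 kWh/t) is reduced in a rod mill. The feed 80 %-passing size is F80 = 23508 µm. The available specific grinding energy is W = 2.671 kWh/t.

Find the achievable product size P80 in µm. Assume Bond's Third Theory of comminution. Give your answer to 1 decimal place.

W = 10 Wi / √P80 − 10 Wi / √F80
1/√P80 = 1/√F80 + W/(10·Wi)
  = 2.6710/(10·6.5) + 1/√23508 = 0.041092 + 0.006522 = 0.047614
P80 = (1/0.047614)² = 21.0020² = 441.08 µm

P80 = 441.1 µm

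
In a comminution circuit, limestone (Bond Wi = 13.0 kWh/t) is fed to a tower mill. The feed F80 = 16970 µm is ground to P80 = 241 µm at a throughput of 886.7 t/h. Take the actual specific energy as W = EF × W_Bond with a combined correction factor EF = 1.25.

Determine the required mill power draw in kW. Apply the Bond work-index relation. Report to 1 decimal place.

W = 10·Wi·[P80^(−½) − F80^(−½)]
W = 10·13.0·(1/√241 − 1/√16970) = 10·13.0·(0.056739) = 7.3761 kWh/t
W_actual = 1.25 × 7.3761 = 9.2201 kWh/t
P_mill = W·ṁ = 9.2201·886.7 = 8175.5 kW

P = 8175.5 kW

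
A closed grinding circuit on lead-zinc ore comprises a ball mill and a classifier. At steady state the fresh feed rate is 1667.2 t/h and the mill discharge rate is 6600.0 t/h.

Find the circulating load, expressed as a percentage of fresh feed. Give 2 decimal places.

CL = 295.87 %

M = F + R at steady state, so:
R = M − F = 6600.0 − 1667.2 = 4932.8 t/h
CL = 100·R/F = 100·4932.8/1667.2 = 295.87 %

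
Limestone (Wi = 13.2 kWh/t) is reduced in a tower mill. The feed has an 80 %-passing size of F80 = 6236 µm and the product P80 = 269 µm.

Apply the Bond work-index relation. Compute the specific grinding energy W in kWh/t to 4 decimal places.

W = 10 Wi (1/√P80 − 1/√F80)  [Bond]
1/√269 = 0.060971;  1/√6236 = 0.012663
W = 10·13.2·(0.060971 − 0.012663) = 6.3766 kWh/t

W = 6.3766 kWh/t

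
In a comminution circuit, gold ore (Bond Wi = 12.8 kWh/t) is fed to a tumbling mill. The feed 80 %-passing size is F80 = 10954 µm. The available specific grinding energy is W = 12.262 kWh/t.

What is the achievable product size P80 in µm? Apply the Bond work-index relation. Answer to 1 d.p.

Bond:  W = 10 Wi (1/√P − 1/√F)
⇒ 1/√P80 = W/(10·Wi) + 1/√F80
  = 12.2620/(10·12.8) + 1/√10954 = 0.095797 + 0.009555 = 0.105351
P80 = (1/0.105351)² = 9.4920² = 90.10 µm

P80 = 90.1 µm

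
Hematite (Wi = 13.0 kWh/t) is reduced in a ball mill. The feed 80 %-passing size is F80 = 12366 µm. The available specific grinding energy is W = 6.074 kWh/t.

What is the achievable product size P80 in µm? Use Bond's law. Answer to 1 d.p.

W_Bond = 10·Wi·(1/√P₈₀ − 1/√F₈₀)
P80^-0.5 = F80^-0.5 + W/(10 Wi)
  = 6.0740/(10·13.0) + 1/√12366 = 0.046723 + 0.008993 = 0.055716
P80 = (1/0.055716)² = 17.9483² = 322.14 µm

P80 = 322.1 µm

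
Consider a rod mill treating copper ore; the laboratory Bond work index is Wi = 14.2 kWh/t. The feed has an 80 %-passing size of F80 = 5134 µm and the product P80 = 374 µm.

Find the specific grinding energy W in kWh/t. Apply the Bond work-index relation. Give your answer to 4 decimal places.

W = 10·Wi·[P80^(−½) − F80^(−½)]
1/√374 = 0.051709;  1/√5134 = 0.013956
W = 10·14.2·(0.051709 − 0.013956) = 5.3608 kWh/t

W = 5.3608 kWh/t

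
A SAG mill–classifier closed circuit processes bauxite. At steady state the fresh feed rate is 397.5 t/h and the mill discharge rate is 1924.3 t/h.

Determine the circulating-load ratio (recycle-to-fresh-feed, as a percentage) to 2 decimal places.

Mill node: discharge = fresh + recycle.
R = M − F = 1924.3 − 397.5 = 1526.8 t/h
CL = 100·R/F = 100·1526.8/397.5 = 384.10 %

CL = 384.10 %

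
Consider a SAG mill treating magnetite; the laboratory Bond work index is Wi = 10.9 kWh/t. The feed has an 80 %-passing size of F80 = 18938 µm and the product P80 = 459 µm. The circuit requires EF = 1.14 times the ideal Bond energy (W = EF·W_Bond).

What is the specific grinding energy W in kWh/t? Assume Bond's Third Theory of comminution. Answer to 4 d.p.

W = 4.8970 kWh/t

W = 10 Wi / √P80 − 10 Wi / √F80
1/√459 = 0.046676;  1/√18938 = 0.007267
W = 10·10.9·(0.046676 − 0.007267) = 4.2956 kWh/t
Corrected W = EF·W_Bond = 1.14·4.2956 = 4.8970 kWh/t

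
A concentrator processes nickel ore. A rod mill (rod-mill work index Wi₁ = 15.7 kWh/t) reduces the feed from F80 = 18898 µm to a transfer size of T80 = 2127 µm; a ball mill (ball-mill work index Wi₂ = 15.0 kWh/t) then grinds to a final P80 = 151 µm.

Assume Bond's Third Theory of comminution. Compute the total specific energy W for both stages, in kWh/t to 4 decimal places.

Bond:  W = 10 Wi (1/√P − 1/√F)
Stage 1 (18898→2127 µm, Wi₁=15.7): W₁ = 10·15.7·(0.021683 − 0.007274) = 2.2621 kWh/t
Stage 2 (2127→151 µm, Wi₂=15.0): W₂ = 10·15.0·(0.081379 − 0.021683) = 8.9544 kWh/t
W = W₁ + W₂ = 2.2621 + 8.9544 = 11.2165 kWh/t

W = 11.2165 kWh/t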